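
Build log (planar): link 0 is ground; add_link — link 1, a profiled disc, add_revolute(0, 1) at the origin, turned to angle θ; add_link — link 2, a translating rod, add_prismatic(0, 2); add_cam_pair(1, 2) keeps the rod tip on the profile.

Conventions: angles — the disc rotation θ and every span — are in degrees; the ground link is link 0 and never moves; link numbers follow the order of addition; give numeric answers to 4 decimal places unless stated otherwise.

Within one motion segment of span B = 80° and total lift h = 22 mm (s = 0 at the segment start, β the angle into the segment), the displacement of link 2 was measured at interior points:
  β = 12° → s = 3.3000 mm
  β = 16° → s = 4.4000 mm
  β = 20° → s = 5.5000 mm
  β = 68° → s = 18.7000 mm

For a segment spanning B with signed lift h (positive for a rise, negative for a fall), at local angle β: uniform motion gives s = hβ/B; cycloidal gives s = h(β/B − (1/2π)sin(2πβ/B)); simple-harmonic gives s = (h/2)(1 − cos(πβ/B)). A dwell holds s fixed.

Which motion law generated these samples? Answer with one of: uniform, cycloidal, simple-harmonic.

candidates at β/B = r: uniform s = h·r (linear in β); cycloidal s = h·(r − sin(2πr)/(2π)); simple-harmonic s = (h/2)(1 − cos(πr))
β=12°: printed 3.3000 | uniform 3.3000, cycloidal 0.4673, simple-harmonic 1.1989
β=16°: printed 4.4000 | uniform 4.4000, cycloidal 1.0700, simple-harmonic 2.1008
β=20°: printed 5.5000 | uniform 5.5000, cycloidal 1.9986, simple-harmonic 3.2218
β=68°: printed 18.7000 | uniform 18.7000, cycloidal 21.5327, simple-harmonic 20.8011
only one law matches every sample → uniform

uniform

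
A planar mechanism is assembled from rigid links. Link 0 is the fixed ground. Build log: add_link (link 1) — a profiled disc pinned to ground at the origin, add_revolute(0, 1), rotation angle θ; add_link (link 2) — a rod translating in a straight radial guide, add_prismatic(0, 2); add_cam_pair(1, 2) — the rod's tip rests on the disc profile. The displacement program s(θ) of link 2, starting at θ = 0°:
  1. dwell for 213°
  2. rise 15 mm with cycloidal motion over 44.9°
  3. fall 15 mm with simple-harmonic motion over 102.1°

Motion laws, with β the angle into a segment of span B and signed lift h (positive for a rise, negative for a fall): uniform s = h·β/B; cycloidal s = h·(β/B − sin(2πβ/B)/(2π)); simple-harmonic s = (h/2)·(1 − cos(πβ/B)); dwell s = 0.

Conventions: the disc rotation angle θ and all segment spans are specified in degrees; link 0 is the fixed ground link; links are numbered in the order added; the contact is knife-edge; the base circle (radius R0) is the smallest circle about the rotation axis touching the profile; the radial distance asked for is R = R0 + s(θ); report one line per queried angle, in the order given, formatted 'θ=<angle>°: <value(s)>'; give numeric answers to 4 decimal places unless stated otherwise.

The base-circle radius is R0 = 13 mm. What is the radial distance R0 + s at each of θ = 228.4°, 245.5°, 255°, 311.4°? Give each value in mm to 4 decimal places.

seg 1 [0°–213°] dwell: s stays 0.0000
seg 2 [213°–257.9°] cycloidal, h=15: θ=228.4° here. β=15.4, B=44.9. 15·(0.3430 − sin(2π·0.3430)/(2π)) = 3.1534 → s = 3.1534
seg 2 [213°–257.9°] cycloidal, h=15: θ=245.5° here. β=32.5, B=44.9. 15·(0.7238 − sin(2π·0.7238)/(2π)) = 13.2126 → s = 13.2126
seg 2 [213°–257.9°] cycloidal, h=15: θ=255° here. β=42, B=44.9. 15·(0.9354 − sin(2π·0.9354)/(2π)) = 14.9736 → s = 14.9736
seg 2 [213°–257.9°] cycloidal, h=15: full span → s += 15 → s = 15.0000
seg 3 [257.9°–360°] simple-harmonic, h=-15: θ=311.4° here. β=53.5, B=102.1. -15/2·(1 − cos(π·0.5240)) = -8.0649 → s = 6.9351
θ=228.4°: R = R0 + s = 13 + 3.1534 = 16.1534
θ=245.5°: R = R0 + s = 13 + 13.2126 = 26.2126
θ=255°: R = R0 + s = 13 + 14.9736 = 27.9736
θ=311.4°: R = R0 + s = 13 + 6.9351 = 19.9351

θ=228.4°: 16.1534
θ=245.5°: 26.2126
θ=255°: 27.9736
θ=311.4°: 19.9351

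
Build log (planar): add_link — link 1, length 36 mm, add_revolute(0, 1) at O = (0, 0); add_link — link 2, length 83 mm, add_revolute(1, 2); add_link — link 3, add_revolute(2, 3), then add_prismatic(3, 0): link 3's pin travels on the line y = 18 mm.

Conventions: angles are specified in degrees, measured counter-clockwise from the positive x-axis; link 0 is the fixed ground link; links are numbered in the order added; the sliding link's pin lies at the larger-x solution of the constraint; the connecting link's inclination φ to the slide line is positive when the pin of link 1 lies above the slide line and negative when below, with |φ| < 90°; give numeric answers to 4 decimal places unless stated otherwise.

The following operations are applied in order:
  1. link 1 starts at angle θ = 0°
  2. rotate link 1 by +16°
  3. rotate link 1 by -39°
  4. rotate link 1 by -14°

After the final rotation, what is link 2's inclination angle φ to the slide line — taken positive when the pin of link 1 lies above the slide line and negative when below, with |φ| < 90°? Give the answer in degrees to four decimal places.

geometry: r = 36 mm, L = 83 mm, e = 18 mm; θ starts at 0°
rotate link 1 by +16°: θ ← 0° +16° = 16°
rotate link 1 by -39°: θ ← 16° -39° = -23°
rotate link 1 by -14°: θ ← -23° -14° = -37°
h = r sin θ − e = -21.665341 − 18 = -39.665341
sin φ = h / L = -39.665341 / 83 = -0.47789567
φ = arcsin(-0.47789567) = -28.548055°

-28.5481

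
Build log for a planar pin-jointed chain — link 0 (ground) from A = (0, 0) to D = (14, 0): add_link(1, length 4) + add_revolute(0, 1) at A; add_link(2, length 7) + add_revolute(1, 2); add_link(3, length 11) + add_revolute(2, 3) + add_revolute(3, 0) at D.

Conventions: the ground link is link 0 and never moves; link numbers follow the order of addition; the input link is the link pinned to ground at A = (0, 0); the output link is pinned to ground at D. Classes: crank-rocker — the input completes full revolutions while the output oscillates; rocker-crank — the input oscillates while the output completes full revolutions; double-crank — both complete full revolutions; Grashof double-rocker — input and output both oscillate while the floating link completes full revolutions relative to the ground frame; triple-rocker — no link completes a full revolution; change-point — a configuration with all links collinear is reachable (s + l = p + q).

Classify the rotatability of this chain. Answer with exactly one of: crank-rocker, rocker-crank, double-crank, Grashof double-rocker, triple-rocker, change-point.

lengths: ground=14, input=4, coupler=7, output=11
sorted: s=4 (shortest), l=14 (longest), p+q=18
s + l = 18 vs p + q = 18
s + l = p + q → change-point (collinear configuration reachable)

change-point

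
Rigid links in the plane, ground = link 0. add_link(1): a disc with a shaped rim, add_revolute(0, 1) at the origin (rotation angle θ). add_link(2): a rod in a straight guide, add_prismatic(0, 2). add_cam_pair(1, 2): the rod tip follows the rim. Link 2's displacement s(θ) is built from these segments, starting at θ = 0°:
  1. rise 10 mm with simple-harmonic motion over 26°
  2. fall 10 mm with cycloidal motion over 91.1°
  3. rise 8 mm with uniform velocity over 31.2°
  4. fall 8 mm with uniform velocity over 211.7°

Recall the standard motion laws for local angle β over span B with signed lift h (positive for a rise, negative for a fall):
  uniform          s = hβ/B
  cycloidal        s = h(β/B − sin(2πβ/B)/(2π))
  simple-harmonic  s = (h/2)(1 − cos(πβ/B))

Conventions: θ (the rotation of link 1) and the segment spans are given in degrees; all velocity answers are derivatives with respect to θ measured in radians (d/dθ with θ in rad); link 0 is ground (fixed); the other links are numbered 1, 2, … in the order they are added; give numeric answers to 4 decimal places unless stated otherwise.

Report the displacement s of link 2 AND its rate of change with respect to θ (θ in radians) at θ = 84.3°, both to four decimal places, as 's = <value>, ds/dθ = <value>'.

segment 1 (0° to 26°, simple-harmonic, h = 10) is passed completely: s = 0.0000 + (10) = 10.0000
θ = 84.3° falls in segment 2 (26° to 117.1°, cycloidal, h = -10): β = 84.3 − 26 = 58.3°, B = 91.1°; Δs = -10·(0.6400 − sin(2π·0.6400)/(2π)) = -7.6256; s = 10.0000 − 7.6256 = 2.3744
velocity in seg [26°–117.1°] (cycloidal), θ in radians: β = 58.3° = 1.0175 rad, B = 91.1° = 1.5900 rad; ds/dθ = (h/B)(1 − cos(2πβ/B)) = ((-10)/1.5900)(1 − cos(2π·0.6400)) = -10.299634 mm/rad

s = 2.3744, ds/dθ = -10.2996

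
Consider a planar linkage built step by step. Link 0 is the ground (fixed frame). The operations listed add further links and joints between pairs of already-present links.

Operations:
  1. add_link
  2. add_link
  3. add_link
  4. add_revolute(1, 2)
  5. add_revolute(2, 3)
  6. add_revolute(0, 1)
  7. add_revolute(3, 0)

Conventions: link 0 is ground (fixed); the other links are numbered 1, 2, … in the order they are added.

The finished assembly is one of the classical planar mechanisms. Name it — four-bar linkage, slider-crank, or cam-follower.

links: 4 (incl. ground); joints: 4 revolute, 0 prismatic, 0 higher (cam) pair, forming one closed loop
4 links in a single 4R loop → four-bar linkage

four-bar linkage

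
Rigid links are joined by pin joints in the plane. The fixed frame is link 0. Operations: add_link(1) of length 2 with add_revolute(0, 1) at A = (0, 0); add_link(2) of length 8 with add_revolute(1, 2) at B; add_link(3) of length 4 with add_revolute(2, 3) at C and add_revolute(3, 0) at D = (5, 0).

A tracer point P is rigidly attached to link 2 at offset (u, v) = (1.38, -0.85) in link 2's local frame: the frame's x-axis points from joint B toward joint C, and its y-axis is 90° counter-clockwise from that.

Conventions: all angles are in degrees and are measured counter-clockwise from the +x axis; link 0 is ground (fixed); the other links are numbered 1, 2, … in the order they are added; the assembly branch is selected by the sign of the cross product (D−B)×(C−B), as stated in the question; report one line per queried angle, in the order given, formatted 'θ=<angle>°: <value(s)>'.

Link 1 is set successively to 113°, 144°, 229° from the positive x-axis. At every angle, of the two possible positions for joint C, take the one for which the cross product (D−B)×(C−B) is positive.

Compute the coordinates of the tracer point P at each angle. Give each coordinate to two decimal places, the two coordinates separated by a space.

A=(0,0), D=(5.00,0)
θ=113°: B = A + 2.00·(cos113°, sin113°) = (-0.7815, 1.8410)
θ=113°: |BD| = 6.0675
θ=113°: circle(B,8.00) ∩ circle(D,4.00): a=6.9892, h=3.8923
θ=113°:   candidates: C₊=(7.0593,3.4292) cross=23.617; C₋=(4.6973,-3.9885) cross=-23.617
θ=113°:   branch + wants cross > 0 → take C=(7.0593,3.4292) (cross=23.617)
θ=113°: ex = (C−B)/|BC| = (0.9801,0.1985); ey = (-0.1985,0.9801)
θ=113°: P = B + 1.38·ex + -0.85·ey = (0.7398,1.2819)
θ=144°: B = A + 2.00·(cos144°, sin144°) = (-1.6180, 1.1756)
θ=144°: |BD| = 6.7216
θ=144°: circle(B,8.00) ∩ circle(D,4.00): a=6.9314, h=3.9945
θ=144°:   candidates: C₊=(5.9051,3.8962) cross=26.850; C₋=(4.5079,-3.9696) cross=-26.850
θ=144°:   branch + wants cross > 0 → take C=(5.9051,3.8962) (cross=26.850)
θ=144°: ex = (C−B)/|BC| = (0.9404,0.3401); ey = (-0.3401,0.9404)
θ=144°: P = B + 1.38·ex + -0.85·ey = (-0.0312,0.8456)
θ=229°: B = A + 2.00·(cos229°, sin229°) = (-1.3121, -1.5094)
θ=229°: |BD| = 6.4901
θ=229°: circle(B,8.00) ∩ circle(D,4.00): a=6.9430, h=3.9743
θ=229°:   candidates: C₊=(4.5162,3.9706) cross=25.793; C₋=(6.3648,-3.7600) cross=-25.793
θ=229°:   branch + wants cross > 0 → take C=(4.5162,3.9706) (cross=25.793)
θ=229°: ex = (C−B)/|BC| = (0.7285,0.6850); ey = (-0.6850,0.7285)
θ=229°: P = B + 1.38·ex + -0.85·ey = (0.2755,-1.1834)

θ=113°: 0.74 1.28
θ=144°: -0.03 0.85
θ=229°: 0.28 -1.18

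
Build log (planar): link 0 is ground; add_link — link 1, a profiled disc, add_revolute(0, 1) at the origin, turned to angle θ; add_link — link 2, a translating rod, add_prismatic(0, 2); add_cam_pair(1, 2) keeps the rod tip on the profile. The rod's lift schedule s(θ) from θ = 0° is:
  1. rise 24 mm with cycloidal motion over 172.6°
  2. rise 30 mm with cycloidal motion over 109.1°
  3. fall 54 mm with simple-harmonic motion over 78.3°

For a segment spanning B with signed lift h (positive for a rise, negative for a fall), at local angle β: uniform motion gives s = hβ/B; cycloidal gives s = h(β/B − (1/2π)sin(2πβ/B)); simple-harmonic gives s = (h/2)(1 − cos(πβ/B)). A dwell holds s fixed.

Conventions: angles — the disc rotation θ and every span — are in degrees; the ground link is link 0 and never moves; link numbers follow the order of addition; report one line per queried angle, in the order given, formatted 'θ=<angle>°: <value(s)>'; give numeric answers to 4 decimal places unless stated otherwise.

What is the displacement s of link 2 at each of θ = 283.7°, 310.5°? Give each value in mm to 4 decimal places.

seg 1 [0°–172.6°] cycloidal, h=24: full span → s += 24 → s = 24.0000
seg 2 [172.6°–281.7°] cycloidal, h=30: full span → s += 30 → s = 54.0000
seg 3 [281.7°–360°] simple-harmonic, h=-54: θ=283.7° here. β=2, B=78.3. -54/2·(1 − cos(π·0.0255)) = -0.0869 → s = 53.9131
seg 3 [281.7°–360°] simple-harmonic, h=-54: θ=310.5° here. β=28.8, B=78.3. -54/2·(1 − cos(π·0.3678)) = -16.1073 → s = 37.8927

θ=283.7°: 53.9131
θ=310.5°: 37.8927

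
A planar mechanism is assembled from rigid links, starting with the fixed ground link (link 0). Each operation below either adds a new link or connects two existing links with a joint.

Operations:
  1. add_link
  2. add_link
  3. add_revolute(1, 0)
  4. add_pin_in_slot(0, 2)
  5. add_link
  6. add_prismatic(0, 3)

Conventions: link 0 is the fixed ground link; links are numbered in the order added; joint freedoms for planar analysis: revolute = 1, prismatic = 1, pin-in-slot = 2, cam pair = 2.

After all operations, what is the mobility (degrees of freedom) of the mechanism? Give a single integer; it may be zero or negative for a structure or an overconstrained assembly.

ground; <1,0,0>
#1 <2,0,0>
#2 <3,0,0>
R:1↔0 J1 <3,1,0>
PS:0↔2 J2 <3,1,1>
#3 <4,1,1>
P:0↔3 J1 <4,2,1>
3×3 − 2×2 − 1×1 = 4

M = 4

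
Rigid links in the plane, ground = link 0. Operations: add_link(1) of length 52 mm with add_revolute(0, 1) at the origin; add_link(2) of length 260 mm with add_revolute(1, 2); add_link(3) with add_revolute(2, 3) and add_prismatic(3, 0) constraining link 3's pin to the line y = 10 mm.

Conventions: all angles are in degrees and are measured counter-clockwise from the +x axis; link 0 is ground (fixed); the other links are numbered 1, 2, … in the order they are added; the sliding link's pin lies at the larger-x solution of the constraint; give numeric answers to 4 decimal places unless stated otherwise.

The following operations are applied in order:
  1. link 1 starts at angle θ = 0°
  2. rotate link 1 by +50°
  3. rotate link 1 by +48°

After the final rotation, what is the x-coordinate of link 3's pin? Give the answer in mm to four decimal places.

geometry: r = 52 mm, L = 260 mm, e = 10 mm; θ starts at 0°
rotate link 1 by +50°: θ ← 0° +50° = 50°
rotate link 1 by +48°: θ ← 50° +48° = 98°
crank pin P = (r cos θ, r sin θ) = (-7.237001, 51.493940)
h = r sin θ − e = 51.493940 − 10 = 41.493940
x = r cos θ + √(L² − h²) = -7.237001 + 256.667592 = 249.430591

249.4306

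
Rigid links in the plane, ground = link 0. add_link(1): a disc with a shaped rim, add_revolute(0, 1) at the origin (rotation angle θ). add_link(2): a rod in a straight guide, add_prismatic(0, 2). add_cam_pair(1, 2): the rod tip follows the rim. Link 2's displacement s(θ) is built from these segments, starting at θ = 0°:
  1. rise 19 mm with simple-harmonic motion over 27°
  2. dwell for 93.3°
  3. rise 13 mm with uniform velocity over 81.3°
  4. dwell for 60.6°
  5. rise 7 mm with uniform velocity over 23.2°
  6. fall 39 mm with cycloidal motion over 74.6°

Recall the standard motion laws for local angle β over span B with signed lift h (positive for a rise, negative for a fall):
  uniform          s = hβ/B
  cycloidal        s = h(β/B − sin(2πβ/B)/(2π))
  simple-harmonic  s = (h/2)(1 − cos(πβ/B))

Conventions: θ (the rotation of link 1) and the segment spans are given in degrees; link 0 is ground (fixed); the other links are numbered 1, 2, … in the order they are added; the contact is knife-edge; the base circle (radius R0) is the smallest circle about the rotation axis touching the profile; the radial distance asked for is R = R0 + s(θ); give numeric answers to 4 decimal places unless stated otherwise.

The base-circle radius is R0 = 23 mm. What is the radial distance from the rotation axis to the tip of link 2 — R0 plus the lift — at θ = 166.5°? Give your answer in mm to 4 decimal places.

segment 1 (0° to 27°, simple-harmonic, h = 19) is passed completely: s = 0.0000 + (19) = 19.0000
segment 2 (27° to 120.3°, dwell): s unchanged at 19.0000
θ = 166.5° falls in segment 3 (120.3° to 201.6°, uniform, h = 13): β = 166.5 − 120.3 = 46.2°, B = 81.3°; Δs = 13·46.2/81.3 = 7.3875; s = 19.0000 + 7.3875 = 26.3875
R = R0 + s = 23 + 26.3875 = 49.3875

49.3875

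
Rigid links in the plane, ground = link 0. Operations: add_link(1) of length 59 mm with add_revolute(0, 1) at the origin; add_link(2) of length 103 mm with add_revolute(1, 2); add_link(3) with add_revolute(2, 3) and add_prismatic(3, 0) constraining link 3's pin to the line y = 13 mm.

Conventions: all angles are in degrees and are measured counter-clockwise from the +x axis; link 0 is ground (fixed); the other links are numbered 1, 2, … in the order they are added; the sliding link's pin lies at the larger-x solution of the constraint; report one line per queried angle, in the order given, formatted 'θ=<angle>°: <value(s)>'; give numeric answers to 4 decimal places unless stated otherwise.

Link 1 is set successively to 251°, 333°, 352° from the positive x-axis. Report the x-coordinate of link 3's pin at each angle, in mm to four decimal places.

geometry: r = 59 mm, L = 103 mm, e = 13 mm
θ=251°: crank pin P = (r cos θ, r sin θ) = (-19.208521, -55.785596)
θ=251°: h = r sin θ − e = -55.785596 − 13 = -68.785596
θ=251°: x = r cos θ + √(L² − h²) = -19.208521 + 76.665128 = 57.456606
θ=333°: crank pin P = (r cos θ, r sin θ) = (52.569385, -26.785439)
θ=333°: h = r sin θ − e = -26.785439 − 13 = -39.785439
θ=333°: x = r cos θ + √(L² − h²) = 52.569385 + 95.005888 = 147.575273
θ=352°: crank pin P = (r cos θ, r sin θ) = (58.425816, -8.211213)
θ=352°: h = r sin θ − e = -8.211213 − 13 = -21.211213
θ=352°: x = r cos θ + √(L² − h²) = 58.425816 + 100.792284 = 159.218100

θ=251°: 57.4566
θ=333°: 147.5753
θ=352°: 159.2181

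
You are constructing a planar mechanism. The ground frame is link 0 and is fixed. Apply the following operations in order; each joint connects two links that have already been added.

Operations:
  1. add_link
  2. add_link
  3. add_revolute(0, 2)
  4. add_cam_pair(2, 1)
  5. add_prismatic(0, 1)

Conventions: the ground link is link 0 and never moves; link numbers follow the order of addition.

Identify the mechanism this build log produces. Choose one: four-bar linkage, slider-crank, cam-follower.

links: 3 (incl. ground); joints: 1 revolute, 1 prismatic, 1 higher (cam) pair, forming one closed loop
3 links, revolute + prismatic + higher pair in one loop → cam-follower

cam-follower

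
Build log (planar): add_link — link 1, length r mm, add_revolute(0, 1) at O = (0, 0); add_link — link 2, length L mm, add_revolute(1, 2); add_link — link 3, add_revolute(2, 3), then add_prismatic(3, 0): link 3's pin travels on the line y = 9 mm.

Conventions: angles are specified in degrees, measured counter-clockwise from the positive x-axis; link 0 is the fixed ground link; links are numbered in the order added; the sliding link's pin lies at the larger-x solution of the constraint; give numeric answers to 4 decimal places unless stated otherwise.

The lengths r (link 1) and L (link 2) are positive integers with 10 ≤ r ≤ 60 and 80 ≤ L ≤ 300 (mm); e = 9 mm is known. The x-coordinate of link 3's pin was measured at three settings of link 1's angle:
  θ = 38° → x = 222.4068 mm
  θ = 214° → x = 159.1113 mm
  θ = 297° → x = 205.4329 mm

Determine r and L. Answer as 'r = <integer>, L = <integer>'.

constraint per measurement: (x − r cos θ)² + (r sin θ − e)² = L²
subtracting the θ₁ and θ₂ equations cancels the r² and L² terms:
r = (x₁² − x₂²) / (2[(x₁cos θ₁ + e sin θ₁) − (x₂cos θ₂ + e sin θ₂)]) = 38.0000 → r = 38
L² = (x₁ − r cos θ₁)² + (r sin θ₁ − e)² = 37248.9920 → L = 193.0000 → L = 193
check at θ₃=297°: x = 205.4329 (printed 205.4329) ✓

r = 38, L = 193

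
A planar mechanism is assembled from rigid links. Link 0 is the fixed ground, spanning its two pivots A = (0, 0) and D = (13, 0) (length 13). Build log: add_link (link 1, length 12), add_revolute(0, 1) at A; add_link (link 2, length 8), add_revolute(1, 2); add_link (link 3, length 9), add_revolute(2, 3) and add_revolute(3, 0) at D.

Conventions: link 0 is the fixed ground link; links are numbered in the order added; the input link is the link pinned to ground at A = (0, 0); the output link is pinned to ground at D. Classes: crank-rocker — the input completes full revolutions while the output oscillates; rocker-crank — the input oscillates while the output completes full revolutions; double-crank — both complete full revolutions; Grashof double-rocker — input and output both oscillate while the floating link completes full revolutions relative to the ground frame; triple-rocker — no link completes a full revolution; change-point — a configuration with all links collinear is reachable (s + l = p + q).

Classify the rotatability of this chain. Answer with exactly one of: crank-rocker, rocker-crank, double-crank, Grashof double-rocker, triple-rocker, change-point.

lengths: ground=13, input=12, coupler=8, output=9
sorted: s=8 (shortest), l=13 (longest), p+q=21
s + l = 21 vs p + q = 21
s + l = p + q → change-point (collinear configuration reachable)

change-point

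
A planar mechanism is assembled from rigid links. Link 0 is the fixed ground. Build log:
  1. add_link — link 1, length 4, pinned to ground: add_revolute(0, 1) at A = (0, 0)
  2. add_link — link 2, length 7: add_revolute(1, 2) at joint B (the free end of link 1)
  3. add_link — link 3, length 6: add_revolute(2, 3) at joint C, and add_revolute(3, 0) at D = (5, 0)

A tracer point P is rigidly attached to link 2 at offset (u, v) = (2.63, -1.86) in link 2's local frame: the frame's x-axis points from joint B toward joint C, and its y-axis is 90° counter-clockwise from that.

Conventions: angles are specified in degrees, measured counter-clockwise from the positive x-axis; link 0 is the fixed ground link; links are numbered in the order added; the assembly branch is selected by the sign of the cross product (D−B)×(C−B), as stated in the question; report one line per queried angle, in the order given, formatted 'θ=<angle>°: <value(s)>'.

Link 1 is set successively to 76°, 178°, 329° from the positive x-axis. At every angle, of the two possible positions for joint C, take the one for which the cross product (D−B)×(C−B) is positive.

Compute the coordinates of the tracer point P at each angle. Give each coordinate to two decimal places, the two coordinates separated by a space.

A=(0,0), D=(5.00,0)
θ=76°: B = A + 4.00·(cos76°, sin76°) = (0.9677, 3.8812)
θ=76°: |BD| = 5.5967
θ=76°: circle(B,7.00) ∩ circle(D,6.00): a=3.9598, h=5.7724
θ=76°:   candidates: C₊=(7.8236,5.2941) cross=32.306; C₋=(-0.1824,-3.0237) cross=-32.306
θ=76°:   branch + wants cross > 0 → take C=(7.8236,5.2941) (cross=32.306)
θ=76°: ex = (C−B)/|BC| = (0.9794,0.2018); ey = (-0.2018,0.9794)
θ=76°: P = B + 2.63·ex + -1.86·ey = (3.9190,2.5903)
θ=178°: B = A + 4.00·(cos178°, sin178°) = (-3.9976, 0.1396)
θ=178°: |BD| = 8.9986
θ=178°: circle(B,7.00) ∩ circle(D,6.00): a=5.2217, h=4.6620
θ=178°:   candidates: C₊=(1.2958,4.7200) cross=41.952; C₋=(1.1511,-4.6029) cross=-41.952
θ=178°:   branch + wants cross > 0 → take C=(1.2958,4.7200) (cross=41.952)
θ=178°: ex = (C−B)/|BC| = (0.7562,0.6543); ey = (-0.6543,0.7562)
θ=178°: P = B + 2.63·ex + -1.86·ey = (-0.7917,0.4540)
θ=329°: B = A + 4.00·(cos329°, sin329°) = (3.4287, -2.0602)
θ=329°: |BD| = 2.5910
θ=329°: circle(B,7.00) ∩ circle(D,6.00): a=3.8042, h=5.8761
θ=329°:   candidates: C₊=(1.0636,4.5282) cross=15.225; C₋=(10.4079,-2.5990) cross=-15.225
θ=329°:   branch + wants cross > 0 → take C=(1.0636,4.5282) (cross=15.225)
θ=329°: ex = (C−B)/|BC| = (-0.3379,0.9412); ey = (-0.9412,-0.3379)
θ=329°: P = B + 2.63·ex + -1.86·ey = (4.2907,1.0436)

θ=76°: 3.92 2.59
θ=178°: -0.79 0.45
θ=329°: 4.29 1.04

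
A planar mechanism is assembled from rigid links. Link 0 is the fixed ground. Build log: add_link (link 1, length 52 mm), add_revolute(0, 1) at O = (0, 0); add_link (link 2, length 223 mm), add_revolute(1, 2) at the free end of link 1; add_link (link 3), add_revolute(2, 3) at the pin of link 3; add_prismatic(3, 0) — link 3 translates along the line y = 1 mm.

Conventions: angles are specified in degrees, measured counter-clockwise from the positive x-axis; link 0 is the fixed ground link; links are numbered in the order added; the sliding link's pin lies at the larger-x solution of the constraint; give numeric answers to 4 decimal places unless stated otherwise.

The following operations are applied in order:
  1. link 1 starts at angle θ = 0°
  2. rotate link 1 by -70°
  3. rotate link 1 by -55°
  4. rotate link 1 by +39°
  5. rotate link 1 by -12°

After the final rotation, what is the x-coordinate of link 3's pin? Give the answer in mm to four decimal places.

geometry: r = 52 mm, L = 223 mm, e = 1 mm; θ starts at 0°
rotate link 1 by -70°: θ ← 0° -70° = -70°
rotate link 1 by -55°: θ ← -70° -55° = -125°
rotate link 1 by +39°: θ ← -125° +39° = -86°
rotate link 1 by -12°: θ ← -86° -12° = -98°
crank pin P = (r cos θ, r sin θ) = (-7.237001, -51.493940)
h = r sin θ − e = -51.493940 − 1 = -52.493940
x = r cos θ + √(L² − h²) = -7.237001 + 216.733445 = 209.496444

209.4964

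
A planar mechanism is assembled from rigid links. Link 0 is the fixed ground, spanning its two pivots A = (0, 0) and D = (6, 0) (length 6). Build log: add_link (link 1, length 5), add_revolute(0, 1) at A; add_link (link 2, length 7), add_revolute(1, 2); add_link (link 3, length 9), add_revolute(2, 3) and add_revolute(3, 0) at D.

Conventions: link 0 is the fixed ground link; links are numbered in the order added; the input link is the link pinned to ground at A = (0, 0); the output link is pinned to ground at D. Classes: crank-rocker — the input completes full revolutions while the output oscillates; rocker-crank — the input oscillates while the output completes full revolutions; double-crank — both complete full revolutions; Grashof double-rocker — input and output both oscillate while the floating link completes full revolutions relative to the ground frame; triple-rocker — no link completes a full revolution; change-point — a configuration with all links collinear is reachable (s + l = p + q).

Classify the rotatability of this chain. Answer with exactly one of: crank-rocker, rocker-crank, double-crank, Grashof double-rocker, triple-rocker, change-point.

lengths: ground=6, input=5, coupler=7, output=9
sorted: s=5 (shortest), l=9 (longest), p+q=13
s + l = 14 vs p + q = 13
s + l > p + q → non-Grashof → no link fully rotates → triple-rocker

triple-rocker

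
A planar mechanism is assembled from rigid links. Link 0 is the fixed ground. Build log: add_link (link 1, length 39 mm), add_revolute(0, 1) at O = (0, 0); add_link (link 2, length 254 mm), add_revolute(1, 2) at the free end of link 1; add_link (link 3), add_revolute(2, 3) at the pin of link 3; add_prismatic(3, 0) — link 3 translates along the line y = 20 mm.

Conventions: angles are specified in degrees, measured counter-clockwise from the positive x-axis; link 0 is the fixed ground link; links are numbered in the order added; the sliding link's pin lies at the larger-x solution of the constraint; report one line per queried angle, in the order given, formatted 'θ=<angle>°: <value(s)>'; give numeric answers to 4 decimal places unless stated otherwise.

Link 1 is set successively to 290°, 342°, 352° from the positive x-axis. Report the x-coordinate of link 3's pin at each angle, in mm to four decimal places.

geometry: r = 39 mm, L = 254 mm, e = 20 mm
θ=290°: crank pin P = (r cos θ, r sin θ) = (13.338786, -36.648012)
θ=290°: h = r sin θ − e = -36.648012 − 20 = -56.648012
θ=290°: x = r cos θ + √(L² − h²) = 13.338786 + 247.602510 = 260.941295
θ=342°: crank pin P = (r cos θ, r sin θ) = (37.091204, -12.051663)
θ=342°: h = r sin θ − e = -12.051663 − 20 = -32.051663
θ=342°: x = r cos θ + √(L² − h²) = 37.091204 + 251.969623 = 289.060827
θ=352°: crank pin P = (r cos θ, r sin θ) = (38.620455, -5.427751)
θ=352°: h = r sin θ − e = -5.427751 − 20 = -25.427751
θ=352°: x = r cos θ + √(L² − h²) = 38.620455 + 252.724018 = 291.344473

θ=290°: 260.9413
θ=342°: 289.0608
θ=352°: 291.3445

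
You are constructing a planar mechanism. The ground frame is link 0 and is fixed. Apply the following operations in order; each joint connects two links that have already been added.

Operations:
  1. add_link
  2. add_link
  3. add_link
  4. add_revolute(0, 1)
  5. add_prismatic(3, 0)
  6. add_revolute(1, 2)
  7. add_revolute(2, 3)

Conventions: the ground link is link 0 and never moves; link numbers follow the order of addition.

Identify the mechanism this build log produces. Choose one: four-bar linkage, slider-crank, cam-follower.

links: 4 (incl. ground); joints: 3 revolute, 1 prismatic, 0 higher (cam) pair, forming one closed loop
4 links, 3 revolutes + 1 prismatic in one loop → slider-crank

slider-crank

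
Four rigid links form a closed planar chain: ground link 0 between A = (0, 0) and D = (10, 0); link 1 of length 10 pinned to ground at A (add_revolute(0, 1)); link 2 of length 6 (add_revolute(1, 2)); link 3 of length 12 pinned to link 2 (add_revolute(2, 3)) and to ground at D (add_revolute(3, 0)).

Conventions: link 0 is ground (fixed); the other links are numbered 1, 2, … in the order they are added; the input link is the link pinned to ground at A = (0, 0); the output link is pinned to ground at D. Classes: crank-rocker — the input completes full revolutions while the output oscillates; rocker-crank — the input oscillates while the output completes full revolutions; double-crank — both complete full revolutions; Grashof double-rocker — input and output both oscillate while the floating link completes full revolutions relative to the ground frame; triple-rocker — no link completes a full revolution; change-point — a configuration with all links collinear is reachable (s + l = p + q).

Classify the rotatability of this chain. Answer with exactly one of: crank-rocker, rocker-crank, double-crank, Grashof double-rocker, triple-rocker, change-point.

lengths: ground=10, input=10, coupler=6, output=12
sorted: s=6 (shortest), l=12 (longest), p+q=20
s + l = 18 vs p + q = 20
s + l < p + q (Grashof) with shortest = coupler link → Grashof double-rocker

Grashof double-rocker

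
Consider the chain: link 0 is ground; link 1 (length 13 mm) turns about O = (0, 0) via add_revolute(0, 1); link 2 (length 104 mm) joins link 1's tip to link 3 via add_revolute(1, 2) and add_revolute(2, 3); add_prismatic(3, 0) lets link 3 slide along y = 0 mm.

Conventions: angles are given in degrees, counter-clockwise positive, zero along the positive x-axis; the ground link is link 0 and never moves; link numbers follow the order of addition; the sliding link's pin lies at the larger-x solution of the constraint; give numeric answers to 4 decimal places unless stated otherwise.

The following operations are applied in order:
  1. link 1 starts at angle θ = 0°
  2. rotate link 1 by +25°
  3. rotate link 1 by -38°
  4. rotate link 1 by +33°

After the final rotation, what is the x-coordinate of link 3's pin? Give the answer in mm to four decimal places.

geometry: r = 13 mm, L = 104 mm, e = 0 mm; θ starts at 0°
rotate link 1 by +25°: θ ← 0° +25° = 25°
rotate link 1 by -38°: θ ← 25° -38° = -13°
rotate link 1 by +33°: θ ← -13° +33° = 20°
crank pin P = (r cos θ, r sin θ) = (12.216004, 4.446262)
h = r sin θ − e = 4.446262 − 0 = 4.446262
x = r cos θ + √(L² − h²) = 12.216004 + 103.904912 = 116.120916

116.1209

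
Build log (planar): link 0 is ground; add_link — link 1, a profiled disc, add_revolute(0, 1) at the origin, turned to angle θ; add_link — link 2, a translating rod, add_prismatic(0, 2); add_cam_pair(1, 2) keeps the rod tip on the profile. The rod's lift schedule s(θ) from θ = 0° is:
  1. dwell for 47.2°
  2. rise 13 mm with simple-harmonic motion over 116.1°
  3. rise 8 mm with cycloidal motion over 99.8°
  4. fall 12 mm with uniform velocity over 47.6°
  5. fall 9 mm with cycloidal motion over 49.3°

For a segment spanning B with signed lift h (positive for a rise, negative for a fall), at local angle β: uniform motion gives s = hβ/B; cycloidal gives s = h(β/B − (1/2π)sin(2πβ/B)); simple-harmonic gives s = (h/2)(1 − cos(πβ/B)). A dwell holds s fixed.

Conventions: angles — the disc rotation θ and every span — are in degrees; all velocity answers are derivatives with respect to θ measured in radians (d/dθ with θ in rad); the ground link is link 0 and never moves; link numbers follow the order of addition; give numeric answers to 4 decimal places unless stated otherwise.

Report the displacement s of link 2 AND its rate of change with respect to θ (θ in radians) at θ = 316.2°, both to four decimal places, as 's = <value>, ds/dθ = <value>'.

seg 1 [0°–47.2°] dwell: s stays 0.0000
seg 2 [47.2°–163.3°] simple-harmonic, h=13: full span → s += 13 → s = 13.0000
seg 3 [163.3°–263.1°] cycloidal, h=8: full span → s += 8 → s = 21.0000
seg 4 [263.1°–310.7°] uniform, h=-12: full span → s += -12 → s = 9.0000
seg 5 [310.7°–360°] cycloidal, h=-9: θ=316.2° here. β=5.5, B=49.3. -9·(0.1116 − sin(2π·0.1116)/(2π)) = -0.0802 → s = 8.9198
velocity in seg [310.7°–360°] (cycloidal), θ in radians: β = 5.5° = 0.0960 rad, B = 49.3° = 0.8604 rad; ds/dθ = (h/B)(1 − cos(2πβ/B)) = ((-9)/0.8604)(1 − cos(2π·0.1116)) = -2.466173 mm/rad

s = 8.9198, ds/dθ = -2.4662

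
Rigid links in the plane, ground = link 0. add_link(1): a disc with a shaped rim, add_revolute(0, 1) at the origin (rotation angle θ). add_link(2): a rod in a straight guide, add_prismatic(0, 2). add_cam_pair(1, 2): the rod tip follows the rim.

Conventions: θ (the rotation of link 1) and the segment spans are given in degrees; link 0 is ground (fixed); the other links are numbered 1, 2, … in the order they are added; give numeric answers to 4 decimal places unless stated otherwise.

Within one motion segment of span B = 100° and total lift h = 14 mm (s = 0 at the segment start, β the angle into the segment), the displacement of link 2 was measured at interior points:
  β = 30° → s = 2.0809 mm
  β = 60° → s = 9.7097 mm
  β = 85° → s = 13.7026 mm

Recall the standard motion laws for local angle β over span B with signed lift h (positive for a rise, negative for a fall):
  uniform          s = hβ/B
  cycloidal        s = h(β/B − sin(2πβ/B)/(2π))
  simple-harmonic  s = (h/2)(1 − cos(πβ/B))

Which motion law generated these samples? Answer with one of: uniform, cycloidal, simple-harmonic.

candidates at β/B = r: uniform s = h·r (linear in β); cycloidal s = h·(r − sin(2πr)/(2π)); simple-harmonic s = (h/2)(1 − cos(πr))
β=30°: printed 2.0809 | uniform 4.2000, cycloidal 2.0809, simple-harmonic 2.8855
β=60°: printed 9.7097 | uniform 8.4000, cycloidal 9.7097, simple-harmonic 9.1631
β=85°: printed 13.7026 | uniform 11.9000, cycloidal 13.7026, simple-harmonic 13.2370
only one law matches every sample → cycloidal

cycloidal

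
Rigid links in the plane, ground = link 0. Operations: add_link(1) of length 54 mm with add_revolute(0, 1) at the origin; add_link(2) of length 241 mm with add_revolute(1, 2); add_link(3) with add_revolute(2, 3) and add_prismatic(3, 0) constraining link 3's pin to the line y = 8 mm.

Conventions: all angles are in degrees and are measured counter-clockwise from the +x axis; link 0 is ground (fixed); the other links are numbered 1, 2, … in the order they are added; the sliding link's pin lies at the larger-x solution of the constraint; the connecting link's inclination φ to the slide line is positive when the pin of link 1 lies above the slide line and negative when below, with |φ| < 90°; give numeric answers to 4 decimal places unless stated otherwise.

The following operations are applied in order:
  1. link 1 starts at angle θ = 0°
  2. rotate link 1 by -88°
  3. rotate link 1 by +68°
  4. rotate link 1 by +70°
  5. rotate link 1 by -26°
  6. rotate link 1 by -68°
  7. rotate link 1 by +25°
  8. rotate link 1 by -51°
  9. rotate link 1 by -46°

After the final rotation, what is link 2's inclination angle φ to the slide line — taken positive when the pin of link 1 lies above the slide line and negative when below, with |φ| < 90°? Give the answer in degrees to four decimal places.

geometry: r = 54 mm, L = 241 mm, e = 8 mm; θ starts at 0°
rotate link 1 by -88°: θ ← 0° -88° = -88°
rotate link 1 by +68°: θ ← -88° +68° = -20°
rotate link 1 by +70°: θ ← -20° +70° = 50°
rotate link 1 by -26°: θ ← 50° -26° = 24°
rotate link 1 by -68°: θ ← 24° -68° = -44°
rotate link 1 by +25°: θ ← -44° +25° = -19°
rotate link 1 by -51°: θ ← -19° -51° = -70°
rotate link 1 by -46°: θ ← -70° -46° = -116°
h = r sin θ − e = -48.534879 − 8 = -56.534879
sin φ = h / L = -56.534879 / 241 = -0.23458456
φ = arcsin(-0.23458456) = -13.567135°

-13.5671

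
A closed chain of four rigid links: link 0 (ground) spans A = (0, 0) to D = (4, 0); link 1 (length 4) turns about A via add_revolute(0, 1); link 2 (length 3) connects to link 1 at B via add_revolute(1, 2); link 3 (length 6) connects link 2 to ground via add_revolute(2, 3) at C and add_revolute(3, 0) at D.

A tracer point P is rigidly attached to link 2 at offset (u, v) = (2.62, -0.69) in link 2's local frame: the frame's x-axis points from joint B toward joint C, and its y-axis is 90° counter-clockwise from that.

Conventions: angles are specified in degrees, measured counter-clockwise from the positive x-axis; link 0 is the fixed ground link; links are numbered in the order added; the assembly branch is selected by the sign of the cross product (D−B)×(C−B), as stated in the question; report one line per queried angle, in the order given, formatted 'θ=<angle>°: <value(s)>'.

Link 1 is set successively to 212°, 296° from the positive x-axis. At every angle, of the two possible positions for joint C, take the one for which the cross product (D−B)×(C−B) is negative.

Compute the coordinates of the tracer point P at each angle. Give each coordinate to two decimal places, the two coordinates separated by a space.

A=(0,0), D=(4.00,0)
θ=212°: B = A + 4.00·(cos212°, sin212°) = (-3.3922, -2.1197)
θ=212°: |BD| = 7.6901
θ=212°: circle(B,3.00) ∩ circle(D,6.00): a=2.0895, h=2.1526
θ=212°:   candidates: C₊=(-1.9769,0.5255) cross=16.554; C₋=(-0.7903,-3.6130) cross=-16.554
θ=212°:   branch - wants cross < 0 → take C=(-0.7903,-3.6130) (cross=-16.554)
θ=212°: ex = (C−B)/|BC| = (0.8673,-0.4978); ey = (0.4978,0.8673)
θ=212°: P = B + 2.62·ex + -0.69·ey = (-1.4633,-4.0223)
θ=296°: B = A + 4.00·(cos296°, sin296°) = (1.7535, -3.5952)
θ=296°: |BD| = 4.2394
θ=296°: circle(B,3.00) ∩ circle(D,6.00): a=-1.0648, h=2.8047
θ=296°:   candidates: C₊=(-1.1893,-3.0119) cross=11.890; C₋=(3.5678,-5.9844) cross=-11.890
θ=296°:   branch - wants cross < 0 → take C=(3.5678,-5.9844) (cross=-11.890)
θ=296°: ex = (C−B)/|BC| = (0.6048,-0.7964); ey = (0.7964,0.6048)
θ=296°: P = B + 2.62·ex + -0.69·ey = (2.7884,-6.0991)

θ=212°: -1.46 -4.02
θ=296°: 2.79 -6.10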